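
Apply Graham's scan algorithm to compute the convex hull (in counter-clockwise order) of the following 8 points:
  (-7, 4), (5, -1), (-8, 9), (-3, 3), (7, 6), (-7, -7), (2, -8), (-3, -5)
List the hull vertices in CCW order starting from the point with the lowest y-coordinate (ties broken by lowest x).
Hull (CCW) = [(2, -8), (5, -1), (7, 6), (-8, 9), (-7, -7)]

Graham scan procedure:
  1. Find the pivot p₀ = point with lowest y (tie → lowest x): (2, -8).
  2. Sort the remaining points by polar angle around p₀.
  3. Walk through sorted points, maintaining a stack; pop the top while the last three entries make a non-left turn (cross product ≤ 0).
  4. Final stack is the convex hull in CCW order: (2, -8), (5, -1), (7, 6), (-8, 9), (-7, -7).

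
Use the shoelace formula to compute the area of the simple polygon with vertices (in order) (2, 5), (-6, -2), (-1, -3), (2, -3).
Area = 67/2

Shoelace formula: Area = (1/2) |Σ_i (x_i · y_{i+1} − x_{i+1} · y_i)| (indices mod n). Compute each cross term:
  (2)(-2) − (-6)(5) = 26
  (-6)(-3) − (-1)(-2) = 16
  (-1)(-3) − (2)(-3) = 9
  (2)(5) − (2)(-3) = 16
Sum = 67, so (signed) Area = 67/2 = 67/2, |Area| = 67/2.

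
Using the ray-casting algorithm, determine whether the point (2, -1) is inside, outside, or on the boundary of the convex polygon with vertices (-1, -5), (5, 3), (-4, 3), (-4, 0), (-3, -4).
The point (2, -1) lies on the polygon boundary

Boundary check: the query satisfies the collinearity and bounding-box conditions for some polygon edge, so it lies exactly on the boundary.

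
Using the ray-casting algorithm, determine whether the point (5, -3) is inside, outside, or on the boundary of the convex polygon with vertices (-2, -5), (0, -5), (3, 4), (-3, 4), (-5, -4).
The point (5, -3) lies strictly outside the polygon

Cast a horizontal ray to the right from the query point and count how many polygon edges it crosses (each edge strictly once or zero times, handled with the usual half-open convention). 
Parity of crossings → even ⇒ outside.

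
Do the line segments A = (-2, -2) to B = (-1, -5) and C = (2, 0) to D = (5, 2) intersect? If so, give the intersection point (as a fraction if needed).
No (intersection of containing lines falls outside at least one segment)

Parametrize and solve: t = 2/11, s = -14/11. At least one of these is outside [0, 1], so the segments do not intersect.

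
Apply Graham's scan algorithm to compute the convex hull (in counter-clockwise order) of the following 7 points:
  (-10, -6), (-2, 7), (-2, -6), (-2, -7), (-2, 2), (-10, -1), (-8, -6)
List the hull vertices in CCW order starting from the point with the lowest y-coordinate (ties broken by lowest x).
Hull (CCW) = [(-2, -7), (-2, 7), (-10, -1), (-10, -6)]

Graham scan procedure:
  1. Find the pivot p₀ = point with lowest y (tie → lowest x): (-2, -7).
  2. Sort the remaining points by polar angle around p₀.
  3. Walk through sorted points, maintaining a stack; pop the top while the last three entries make a non-left turn (cross product ≤ 0).
  4. Final stack is the convex hull in CCW order: (-2, -7), (-2, 7), (-10, -1), (-10, -6).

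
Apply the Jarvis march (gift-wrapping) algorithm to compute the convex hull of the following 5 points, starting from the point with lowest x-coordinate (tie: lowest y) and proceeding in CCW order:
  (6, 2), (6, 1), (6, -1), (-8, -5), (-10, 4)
Hull (CCW) = [(-10, 4), (-8, -5), (6, -1), (6, 2)]

Jarvis march: at each step, from the current hull vertex p, select the next vertex q as the point such that every other point lies strictly to the left of (or on) the directed line p → q. (Equivalently: for every other point r, the cross product (q − p) × (r − p) ≥ 0.)
Starting point (lowest x, tie lowest y): (-10, 4). Wrap until returning to start. Resulting hull: (-10, 4), (-8, -5), (6, -1), (6, 2).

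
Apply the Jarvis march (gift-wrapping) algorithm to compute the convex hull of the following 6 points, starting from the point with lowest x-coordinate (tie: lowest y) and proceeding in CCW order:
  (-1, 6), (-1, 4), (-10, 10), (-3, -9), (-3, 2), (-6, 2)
Hull (CCW) = [(-10, 10), (-3, -9), (-1, 4), (-1, 6)]

Jarvis march: at each step, from the current hull vertex p, select the next vertex q as the point such that every other point lies strictly to the left of (or on) the directed line p → q. (Equivalently: for every other point r, the cross product (q − p) × (r − p) ≥ 0.)
Starting point (lowest x, tie lowest y): (-10, 10). Wrap until returning to start. Resulting hull: (-10, 10), (-3, -9), (-1, 4), (-1, 6).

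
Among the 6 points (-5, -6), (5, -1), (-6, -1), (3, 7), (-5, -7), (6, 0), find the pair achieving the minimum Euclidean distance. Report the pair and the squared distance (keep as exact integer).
Pair = ((-5, -6), (-5, -7)); squared distance = 1

Compute all C(6, 2) = 15 pairwise squared distances (x_i − x_j)² + (y_i − y_j)². The minimum is 1, attained by the pair ((-5, -6), (-5, -7)).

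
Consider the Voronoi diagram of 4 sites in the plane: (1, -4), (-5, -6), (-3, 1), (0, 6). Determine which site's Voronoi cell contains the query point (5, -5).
Nearest site = (1, -4)

The Voronoi cell of site s contains exactly those query points closer to s than to any other site. Compute squared distances from q = (5, -5) to each site:
  (1 − 5)² + (-4 − -5)² = 17
  (-3 − 5)² + (1 − -5)² = 100
  (-5 − 5)² + (-6 − -5)² = 101
  (0 − 5)² + (6 − -5)² = 146
Minimum is attained by (1, -4), so q lies in its Voronoi cell.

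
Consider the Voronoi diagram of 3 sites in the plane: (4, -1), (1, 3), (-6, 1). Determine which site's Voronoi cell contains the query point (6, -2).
Nearest site = (4, -1)

The Voronoi cell of site s contains exactly those query points closer to s than to any other site. Compute squared distances from q = (6, -2) to each site:
  (4 − 6)² + (-1 − -2)² = 5
  (1 − 6)² + (3 − -2)² = 50
  (-6 − 6)² + (1 − -2)² = 153
Minimum is attained by (4, -1), so q lies in its Voronoi cell.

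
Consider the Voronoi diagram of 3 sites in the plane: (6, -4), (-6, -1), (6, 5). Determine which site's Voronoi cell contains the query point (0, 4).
Nearest site = (6, 5)

The Voronoi cell of site s contains exactly those query points closer to s than to any other site. Compute squared distances from q = (0, 4) to each site:
  (6 − 0)² + (5 − 4)² = 37
  (-6 − 0)² + (-1 − 4)² = 61
  (6 − 0)² + (-4 − 4)² = 100
Minimum is attained by (6, 5), so q lies in its Voronoi cell.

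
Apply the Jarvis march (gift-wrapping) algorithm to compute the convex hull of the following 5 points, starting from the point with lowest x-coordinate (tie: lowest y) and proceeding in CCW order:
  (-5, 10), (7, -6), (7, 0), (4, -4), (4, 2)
Hull (CCW) = [(-5, 10), (4, -4), (7, -6), (7, 0)]

Jarvis march: at each step, from the current hull vertex p, select the next vertex q as the point such that every other point lies strictly to the left of (or on) the directed line p → q. (Equivalently: for every other point r, the cross product (q − p) × (r − p) ≥ 0.)
Starting point (lowest x, tie lowest y): (-5, 10). Wrap until returning to start. Resulting hull: (-5, 10), (4, -4), (7, -6), (7, 0).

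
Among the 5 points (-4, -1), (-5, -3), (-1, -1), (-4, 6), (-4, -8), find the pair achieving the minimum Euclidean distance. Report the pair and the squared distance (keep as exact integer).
Pair = ((-4, -1), (-5, -3)); squared distance = 5

Compute all C(5, 2) = 10 pairwise squared distances (x_i − x_j)² + (y_i − y_j)². The minimum is 5, attained by the pair ((-4, -1), (-5, -3)).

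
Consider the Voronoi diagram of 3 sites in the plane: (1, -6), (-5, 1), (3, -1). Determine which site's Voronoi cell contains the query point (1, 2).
Nearest site = (3, -1)

The Voronoi cell of site s contains exactly those query points closer to s than to any other site. Compute squared distances from q = (1, 2) to each site:
  (3 − 1)² + (-1 − 2)² = 13
  (-5 − 1)² + (1 − 2)² = 37
  (1 − 1)² + (-6 − 2)² = 64
Minimum is attained by (3, -1), so q lies in its Voronoi cell.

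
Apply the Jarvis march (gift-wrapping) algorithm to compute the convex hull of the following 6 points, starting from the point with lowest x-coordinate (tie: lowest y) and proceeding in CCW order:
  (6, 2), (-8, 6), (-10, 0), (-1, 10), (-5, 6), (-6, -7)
Hull (CCW) = [(-10, 0), (-6, -7), (6, 2), (-1, 10), (-8, 6)]

Jarvis march: at each step, from the current hull vertex p, select the next vertex q as the point such that every other point lies strictly to the left of (or on) the directed line p → q. (Equivalently: for every other point r, the cross product (q − p) × (r − p) ≥ 0.)
Starting point (lowest x, tie lowest y): (-10, 0). Wrap until returning to start. Resulting hull: (-10, 0), (-6, -7), (6, 2), (-1, 10), (-8, 6).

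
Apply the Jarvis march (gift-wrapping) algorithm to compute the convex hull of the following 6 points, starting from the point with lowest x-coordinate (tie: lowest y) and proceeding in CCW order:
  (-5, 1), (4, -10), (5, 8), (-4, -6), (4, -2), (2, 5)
Hull (CCW) = [(-5, 1), (-4, -6), (4, -10), (5, 8)]

Jarvis march: at each step, from the current hull vertex p, select the next vertex q as the point such that every other point lies strictly to the left of (or on) the directed line p → q. (Equivalently: for every other point r, the cross product (q − p) × (r − p) ≥ 0.)
Starting point (lowest x, tie lowest y): (-5, 1). Wrap until returning to start. Resulting hull: (-5, 1), (-4, -6), (4, -10), (5, 8).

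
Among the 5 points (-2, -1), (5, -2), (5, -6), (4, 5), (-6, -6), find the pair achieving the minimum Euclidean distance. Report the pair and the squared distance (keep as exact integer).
Pair = ((5, -2), (5, -6)); squared distance = 16

Compute all C(5, 2) = 10 pairwise squared distances (x_i − x_j)² + (y_i − y_j)². The minimum is 16, attained by the pair ((5, -2), (5, -6)).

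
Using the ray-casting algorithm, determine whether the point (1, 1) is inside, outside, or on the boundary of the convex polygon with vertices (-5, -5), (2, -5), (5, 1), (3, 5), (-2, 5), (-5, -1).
The point (1, 1) lies strictly inside the polygon

Cast a horizontal ray to the right from the query point and count how many polygon edges it crosses (each edge strictly once or zero times, handled with the usual half-open convention). 
Parity of crossings → odd ⇒ inside.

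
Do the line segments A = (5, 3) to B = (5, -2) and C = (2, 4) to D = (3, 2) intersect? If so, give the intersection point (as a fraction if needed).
No (intersection of containing lines falls outside at least one segment)

Parametrize and solve: t = 1, s = 3. At least one of these is outside [0, 1], so the segments do not intersect.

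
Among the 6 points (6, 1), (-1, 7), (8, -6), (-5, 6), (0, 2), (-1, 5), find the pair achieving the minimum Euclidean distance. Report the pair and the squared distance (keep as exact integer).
Pair = ((-1, 7), (-1, 5)); squared distance = 4

Compute all C(6, 2) = 15 pairwise squared distances (x_i − x_j)² + (y_i − y_j)². The minimum is 4, attained by the pair ((-1, 7), (-1, 5)).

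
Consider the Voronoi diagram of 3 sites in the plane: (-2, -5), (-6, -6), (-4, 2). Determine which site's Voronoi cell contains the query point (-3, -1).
Nearest site = (-4, 2)

The Voronoi cell of site s contains exactly those query points closer to s than to any other site. Compute squared distances from q = (-3, -1) to each site:
  (-4 − -3)² + (2 − -1)² = 10
  (-2 − -3)² + (-5 − -1)² = 17
  (-6 − -3)² + (-6 − -1)² = 34
Minimum is attained by (-4, 2), so q lies in its Voronoi cell.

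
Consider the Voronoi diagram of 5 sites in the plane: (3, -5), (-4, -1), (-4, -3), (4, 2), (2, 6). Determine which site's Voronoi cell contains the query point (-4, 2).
Nearest site = (-4, -1)

The Voronoi cell of site s contains exactly those query points closer to s than to any other site. Compute squared distances from q = (-4, 2) to each site:
  (-4 − -4)² + (-1 − 2)² = 9
  (-4 − -4)² + (-3 − 2)² = 25
  (2 − -4)² + (6 − 2)² = 52
  (4 − -4)² + (2 − 2)² = 64
  (3 − -4)² + (-5 − 2)² = 98
Minimum is attained by (-4, -1), so q lies in its Voronoi cell.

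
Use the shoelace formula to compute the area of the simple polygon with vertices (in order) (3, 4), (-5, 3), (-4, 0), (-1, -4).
Area = 65/2

Shoelace formula: Area = (1/2) |Σ_i (x_i · y_{i+1} − x_{i+1} · y_i)| (indices mod n). Compute each cross term:
  (3)(3) − (-5)(4) = 29
  (-5)(0) − (-4)(3) = 12
  (-4)(-4) − (-1)(0) = 16
  (-1)(4) − (3)(-4) = 8
Sum = 65, so (signed) Area = 65/2 = 65/2, |Area| = 65/2.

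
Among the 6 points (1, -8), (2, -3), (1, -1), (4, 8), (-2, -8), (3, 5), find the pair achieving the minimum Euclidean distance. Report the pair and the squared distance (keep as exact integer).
Pair = ((2, -3), (1, -1)); squared distance = 5

Compute all C(6, 2) = 15 pairwise squared distances (x_i − x_j)² + (y_i − y_j)². The minimum is 5, attained by the pair ((2, -3), (1, -1)).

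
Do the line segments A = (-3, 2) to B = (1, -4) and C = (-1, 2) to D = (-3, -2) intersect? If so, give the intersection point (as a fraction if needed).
Yes; intersection at (-13/7, 2/7) (t = 2/7 on AB, s = 3/7 on CD)

Parametrize AB as A + t(B − A) = (-3 + 4 t, 2 + -6 t) and CD as C + s(D − C) = (-1 + -2 s, 2 + -4 s). Solve the linear system for (t, s). Determinant = 28 ≠ 0, so a unique intersection of the containing lines exists. Solution: t = 2/7, s = 3/7 — both in [0, 1], so the segments cross. Intersection point: (-13/7, 2/7).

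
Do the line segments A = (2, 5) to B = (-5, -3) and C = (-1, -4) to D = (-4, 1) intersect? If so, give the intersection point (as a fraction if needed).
Yes; intersection at (-176/59, -41/59) (t = 42/59 on AB, s = 39/59 on CD)

Parametrize AB as A + t(B − A) = (2 + -7 t, 5 + -8 t) and CD as C + s(D − C) = (-1 + -3 s, -4 + 5 s). Solve the linear system for (t, s). Determinant = 59 ≠ 0, so a unique intersection of the containing lines exists. Solution: t = 42/59, s = 39/59 — both in [0, 1], so the segments cross. Intersection point: (-176/59, -41/59).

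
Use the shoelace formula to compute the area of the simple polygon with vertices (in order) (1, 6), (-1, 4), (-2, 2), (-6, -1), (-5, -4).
Area = 23/2

Shoelace formula: Area = (1/2) |Σ_i (x_i · y_{i+1} − x_{i+1} · y_i)| (indices mod n). Compute each cross term:
  (1)(4) − (-1)(6) = 10
  (-1)(2) − (-2)(4) = 6
  (-2)(-1) − (-6)(2) = 14
  (-6)(-4) − (-5)(-1) = 19
  (-5)(6) − (1)(-4) = -26
Sum = 23, so (signed) Area = 23/2 = 23/2, |Area| = 23/2.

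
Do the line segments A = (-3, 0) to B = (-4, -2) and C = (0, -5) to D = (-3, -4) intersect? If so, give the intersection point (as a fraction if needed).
No (intersection of containing lines falls outside at least one segment)

Parametrize and solve: t = 12/7, s = 11/7. At least one of these is outside [0, 1], so the segments do not intersect.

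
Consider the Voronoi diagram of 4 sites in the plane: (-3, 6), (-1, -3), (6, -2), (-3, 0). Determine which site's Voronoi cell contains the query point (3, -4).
Nearest site = (6, -2)

The Voronoi cell of site s contains exactly those query points closer to s than to any other site. Compute squared distances from q = (3, -4) to each site:
  (6 − 3)² + (-2 − -4)² = 13
  (-1 − 3)² + (-3 − -4)² = 17
  (-3 − 3)² + (0 − -4)² = 52
  (-3 − 3)² + (6 − -4)² = 136
Minimum is attained by (6, -2), so q lies in its Voronoi cell.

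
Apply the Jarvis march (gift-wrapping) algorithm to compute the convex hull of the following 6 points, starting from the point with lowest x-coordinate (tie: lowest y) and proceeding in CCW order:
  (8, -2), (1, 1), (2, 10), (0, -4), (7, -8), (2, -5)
Hull (CCW) = [(0, -4), (7, -8), (8, -2), (2, 10)]

Jarvis march: at each step, from the current hull vertex p, select the next vertex q as the point such that every other point lies strictly to the left of (or on) the directed line p → q. (Equivalently: for every other point r, the cross product (q − p) × (r − p) ≥ 0.)
Starting point (lowest x, tie lowest y): (0, -4). Wrap until returning to start. Resulting hull: (0, -4), (7, -8), (8, -2), (2, 10).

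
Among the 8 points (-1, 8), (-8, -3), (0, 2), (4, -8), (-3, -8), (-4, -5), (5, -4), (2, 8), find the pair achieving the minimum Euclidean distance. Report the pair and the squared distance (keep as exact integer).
Pair = ((-1, 8), (2, 8)); squared distance = 9

Compute all C(8, 2) = 28 pairwise squared distances (x_i − x_j)² + (y_i − y_j)². The minimum is 9, attained by the pair ((-1, 8), (2, 8)).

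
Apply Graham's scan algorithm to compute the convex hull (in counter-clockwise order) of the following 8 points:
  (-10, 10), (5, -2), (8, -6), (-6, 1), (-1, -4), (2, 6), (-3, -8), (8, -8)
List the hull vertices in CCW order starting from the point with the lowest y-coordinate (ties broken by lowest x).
Hull (CCW) = [(-3, -8), (8, -8), (8, -6), (2, 6), (-10, 10)]

Graham scan procedure:
  1. Find the pivot p₀ = point with lowest y (tie → lowest x): (-3, -8).
  2. Sort the remaining points by polar angle around p₀.
  3. Walk through sorted points, maintaining a stack; pop the top while the last three entries make a non-left turn (cross product ≤ 0).
  4. Final stack is the convex hull in CCW order: (-3, -8), (8, -8), (8, -6), (2, 6), (-10, 10).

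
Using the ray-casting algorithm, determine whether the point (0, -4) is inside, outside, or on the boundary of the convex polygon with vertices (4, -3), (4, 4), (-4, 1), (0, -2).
The point (0, -4) lies strictly outside the polygon

Cast a horizontal ray to the right from the query point and count how many polygon edges it crosses (each edge strictly once or zero times, handled with the usual half-open convention). 
Parity of crossings → even ⇒ outside.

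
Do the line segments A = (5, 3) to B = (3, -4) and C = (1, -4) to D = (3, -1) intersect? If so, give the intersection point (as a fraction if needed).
No (intersection of containing lines falls outside at least one segment)

Parametrize and solve: t = 1/4, s = 7/4. At least one of these is outside [0, 1], so the segments do not intersect.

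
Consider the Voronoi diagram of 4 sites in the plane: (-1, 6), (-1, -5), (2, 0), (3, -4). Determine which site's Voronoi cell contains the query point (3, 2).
Nearest site = (2, 0)

The Voronoi cell of site s contains exactly those query points closer to s than to any other site. Compute squared distances from q = (3, 2) to each site:
  (2 − 3)² + (0 − 2)² = 5
  (-1 − 3)² + (6 − 2)² = 32
  (3 − 3)² + (-4 − 2)² = 36
  (-1 − 3)² + (-5 − 2)² = 65
Minimum is attained by (2, 0), so q lies in its Voronoi cell.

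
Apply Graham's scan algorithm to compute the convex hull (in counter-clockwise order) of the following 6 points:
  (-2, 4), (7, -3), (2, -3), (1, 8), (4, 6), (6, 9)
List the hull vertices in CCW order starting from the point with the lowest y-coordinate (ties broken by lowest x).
Hull (CCW) = [(2, -3), (7, -3), (6, 9), (1, 8), (-2, 4)]

Graham scan procedure:
  1. Find the pivot p₀ = point with lowest y (tie → lowest x): (2, -3).
  2. Sort the remaining points by polar angle around p₀.
  3. Walk through sorted points, maintaining a stack; pop the top while the last three entries make a non-left turn (cross product ≤ 0).
  4. Final stack is the convex hull in CCW order: (2, -3), (7, -3), (6, 9), (1, 8), (-2, 4).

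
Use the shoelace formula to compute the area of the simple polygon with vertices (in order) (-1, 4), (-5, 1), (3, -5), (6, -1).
Area = 91/2

Shoelace formula: Area = (1/2) |Σ_i (x_i · y_{i+1} − x_{i+1} · y_i)| (indices mod n). Compute each cross term:
  (-1)(1) − (-5)(4) = 19
  (-5)(-5) − (3)(1) = 22
  (3)(-1) − (6)(-5) = 27
  (6)(4) − (-1)(-1) = 23
Sum = 91, so (signed) Area = 91/2 = 91/2, |Area| = 91/2.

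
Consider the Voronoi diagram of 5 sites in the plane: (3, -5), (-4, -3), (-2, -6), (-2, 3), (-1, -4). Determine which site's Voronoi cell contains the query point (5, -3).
Nearest site = (3, -5)

The Voronoi cell of site s contains exactly those query points closer to s than to any other site. Compute squared distances from q = (5, -3) to each site:
  (3 − 5)² + (-5 − -3)² = 8
  (-1 − 5)² + (-4 − -3)² = 37
  (-2 − 5)² + (-6 − -3)² = 58
  (-4 − 5)² + (-3 − -3)² = 81
  (-2 − 5)² + (3 − -3)² = 85
Minimum is attained by (3, -5), so q lies in its Voronoi cell.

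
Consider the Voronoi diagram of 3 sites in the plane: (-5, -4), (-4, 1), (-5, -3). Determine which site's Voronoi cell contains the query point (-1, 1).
Nearest site = (-4, 1)

The Voronoi cell of site s contains exactly those query points closer to s than to any other site. Compute squared distances from q = (-1, 1) to each site:
  (-4 − -1)² + (1 − 1)² = 9
  (-5 − -1)² + (-3 − 1)² = 32
  (-5 − -1)² + (-4 − 1)² = 41
Minimum is attained by (-4, 1), so q lies in its Voronoi cell.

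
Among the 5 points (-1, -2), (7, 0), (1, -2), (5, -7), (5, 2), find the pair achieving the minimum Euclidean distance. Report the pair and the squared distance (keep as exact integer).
Pair = ((-1, -2), (1, -2)); squared distance = 4

Compute all C(5, 2) = 10 pairwise squared distances (x_i − x_j)² + (y_i − y_j)². The minimum is 4, attained by the pair ((-1, -2), (1, -2)).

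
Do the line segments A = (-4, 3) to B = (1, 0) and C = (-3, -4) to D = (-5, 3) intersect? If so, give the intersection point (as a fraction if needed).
No (intersection of containing lines falls outside at least one segment)

Parametrize and solve: t = -7/29, s = 32/29. At least one of these is outside [0, 1], so the segments do not intersect.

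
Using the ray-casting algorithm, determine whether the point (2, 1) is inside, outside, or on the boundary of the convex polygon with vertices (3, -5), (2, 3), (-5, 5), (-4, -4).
The point (2, 1) lies strictly inside the polygon

Cast a horizontal ray to the right from the query point and count how many polygon edges it crosses (each edge strictly once or zero times, handled with the usual half-open convention). 
Parity of crossings → odd ⇒ inside.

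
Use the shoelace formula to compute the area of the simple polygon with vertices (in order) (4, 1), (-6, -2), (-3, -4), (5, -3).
Area = 31

Shoelace formula: Area = (1/2) |Σ_i (x_i · y_{i+1} − x_{i+1} · y_i)| (indices mod n). Compute each cross term:
  (4)(-2) − (-6)(1) = -2
  (-6)(-4) − (-3)(-2) = 18
  (-3)(-3) − (5)(-4) = 29
  (5)(1) − (4)(-3) = 17
Sum = 62, so (signed) Area = 62/2 = 31, |Area| = 31.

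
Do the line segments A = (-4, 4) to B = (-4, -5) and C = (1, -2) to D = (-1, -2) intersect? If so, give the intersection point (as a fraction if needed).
No (intersection of containing lines falls outside at least one segment)

Parametrize and solve: t = 2/3, s = 5/2. At least one of these is outside [0, 1], so the segments do not intersect.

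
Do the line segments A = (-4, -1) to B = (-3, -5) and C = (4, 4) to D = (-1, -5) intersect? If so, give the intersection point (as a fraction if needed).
No (intersection of containing lines falls outside at least one segment)

Parametrize and solve: t = 47/29, s = 37/29. At least one of these is outside [0, 1], so the segments do not intersect.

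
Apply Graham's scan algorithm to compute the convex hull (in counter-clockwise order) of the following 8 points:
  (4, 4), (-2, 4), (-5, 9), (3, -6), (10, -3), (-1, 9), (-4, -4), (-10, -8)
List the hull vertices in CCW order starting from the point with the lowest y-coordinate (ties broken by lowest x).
Hull (CCW) = [(-10, -8), (3, -6), (10, -3), (4, 4), (-1, 9), (-5, 9)]

Graham scan procedure:
  1. Find the pivot p₀ = point with lowest y (tie → lowest x): (-10, -8).
  2. Sort the remaining points by polar angle around p₀.
  3. Walk through sorted points, maintaining a stack; pop the top while the last three entries make a non-left turn (cross product ≤ 0).
  4. Final stack is the convex hull in CCW order: (-10, -8), (3, -6), (10, -3), (4, 4), (-1, 9), (-5, 9).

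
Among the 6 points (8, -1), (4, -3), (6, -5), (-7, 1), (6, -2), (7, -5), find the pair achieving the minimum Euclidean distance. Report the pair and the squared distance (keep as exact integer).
Pair = ((6, -5), (7, -5)); squared distance = 1

Compute all C(6, 2) = 15 pairwise squared distances (x_i − x_j)² + (y_i − y_j)². The minimum is 1, attained by the pair ((6, -5), (7, -5)).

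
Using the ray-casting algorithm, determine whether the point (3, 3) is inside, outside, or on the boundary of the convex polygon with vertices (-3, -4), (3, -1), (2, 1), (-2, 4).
The point (3, 3) lies strictly outside the polygon

Cast a horizontal ray to the right from the query point and count how many polygon edges it crosses (each edge strictly once or zero times, handled with the usual half-open convention). 
Parity of crossings → even ⇒ outside.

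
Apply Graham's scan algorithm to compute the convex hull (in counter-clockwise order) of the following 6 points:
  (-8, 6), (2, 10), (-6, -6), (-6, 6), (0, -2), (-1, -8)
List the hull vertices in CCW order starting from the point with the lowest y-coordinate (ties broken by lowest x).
Hull (CCW) = [(-1, -8), (2, 10), (-8, 6), (-6, -6)]

Graham scan procedure:
  1. Find the pivot p₀ = point with lowest y (tie → lowest x): (-1, -8).
  2. Sort the remaining points by polar angle around p₀.
  3. Walk through sorted points, maintaining a stack; pop the top while the last three entries make a non-left turn (cross product ≤ 0).
  4. Final stack is the convex hull in CCW order: (-1, -8), (2, 10), (-8, 6), (-6, -6).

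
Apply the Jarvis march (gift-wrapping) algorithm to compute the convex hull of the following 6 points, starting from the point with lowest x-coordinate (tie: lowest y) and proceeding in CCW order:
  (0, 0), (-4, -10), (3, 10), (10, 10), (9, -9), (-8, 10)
Hull (CCW) = [(-8, 10), (-4, -10), (9, -9), (10, 10)]

Jarvis march: at each step, from the current hull vertex p, select the next vertex q as the point such that every other point lies strictly to the left of (or on) the directed line p → q. (Equivalently: for every other point r, the cross product (q − p) × (r − p) ≥ 0.)
Starting point (lowest x, tie lowest y): (-8, 10). Wrap until returning to start. Resulting hull: (-8, 10), (-4, -10), (9, -9), (10, 10).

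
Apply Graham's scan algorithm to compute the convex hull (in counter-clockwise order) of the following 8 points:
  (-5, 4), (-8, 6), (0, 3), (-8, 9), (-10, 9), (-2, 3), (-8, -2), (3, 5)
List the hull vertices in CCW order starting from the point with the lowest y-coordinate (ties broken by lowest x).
Hull (CCW) = [(-8, -2), (0, 3), (3, 5), (-8, 9), (-10, 9)]

Graham scan procedure:
  1. Find the pivot p₀ = point with lowest y (tie → lowest x): (-8, -2).
  2. Sort the remaining points by polar angle around p₀.
  3. Walk through sorted points, maintaining a stack; pop the top while the last three entries make a non-left turn (cross product ≤ 0).
  4. Final stack is the convex hull in CCW order: (-8, -2), (0, 3), (3, 5), (-8, 9), (-10, 9).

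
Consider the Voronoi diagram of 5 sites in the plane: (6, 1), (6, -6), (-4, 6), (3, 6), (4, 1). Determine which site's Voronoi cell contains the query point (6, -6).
Nearest site = (6, -6)

The Voronoi cell of site s contains exactly those query points closer to s than to any other site. Compute squared distances from q = (6, -6) to each site:
  (6 − 6)² + (-6 − -6)² = 0
  (6 − 6)² + (1 − -6)² = 49
  (4 − 6)² + (1 − -6)² = 53
  (3 − 6)² + (6 − -6)² = 153
  (-4 − 6)² + (6 − -6)² = 244
Minimum is attained by (6, -6), so q lies in its Voronoi cell.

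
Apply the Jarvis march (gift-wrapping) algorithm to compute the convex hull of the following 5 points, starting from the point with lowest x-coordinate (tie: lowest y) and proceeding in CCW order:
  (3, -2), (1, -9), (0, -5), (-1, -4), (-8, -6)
Hull (CCW) = [(-8, -6), (1, -9), (3, -2)]

Jarvis march: at each step, from the current hull vertex p, select the next vertex q as the point such that every other point lies strictly to the left of (or on) the directed line p → q. (Equivalently: for every other point r, the cross product (q − p) × (r − p) ≥ 0.)
Starting point (lowest x, tie lowest y): (-8, -6). Wrap until returning to start. Resulting hull: (-8, -6), (1, -9), (3, -2).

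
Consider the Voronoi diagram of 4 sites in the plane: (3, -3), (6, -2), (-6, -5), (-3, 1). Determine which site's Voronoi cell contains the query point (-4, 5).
Nearest site = (-3, 1)

The Voronoi cell of site s contains exactly those query points closer to s than to any other site. Compute squared distances from q = (-4, 5) to each site:
  (-3 − -4)² + (1 − 5)² = 17
  (-6 − -4)² + (-5 − 5)² = 104
  (3 − -4)² + (-3 − 5)² = 113
  (6 − -4)² + (-2 − 5)² = 149
Minimum is attained by (-3, 1), so q lies in its Voronoi cell.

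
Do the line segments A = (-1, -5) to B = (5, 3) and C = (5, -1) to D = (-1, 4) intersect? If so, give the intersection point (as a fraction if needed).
Yes; intersection at (41/13, 7/13) (t = 9/13 on AB, s = 4/13 on CD)

Parametrize AB as A + t(B − A) = (-1 + 6 t, -5 + 8 t) and CD as C + s(D − C) = (5 + -6 s, -1 + 5 s). Solve the linear system for (t, s). Determinant = -78 ≠ 0, so a unique intersection of the containing lines exists. Solution: t = 9/13, s = 4/13 — both in [0, 1], so the segments cross. Intersection point: (41/13, 7/13).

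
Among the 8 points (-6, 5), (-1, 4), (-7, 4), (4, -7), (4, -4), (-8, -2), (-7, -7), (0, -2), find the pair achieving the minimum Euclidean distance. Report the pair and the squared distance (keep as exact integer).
Pair = ((-6, 5), (-7, 4)); squared distance = 2

Compute all C(8, 2) = 28 pairwise squared distances (x_i − x_j)² + (y_i − y_j)². The minimum is 2, attained by the pair ((-6, 5), (-7, 4)).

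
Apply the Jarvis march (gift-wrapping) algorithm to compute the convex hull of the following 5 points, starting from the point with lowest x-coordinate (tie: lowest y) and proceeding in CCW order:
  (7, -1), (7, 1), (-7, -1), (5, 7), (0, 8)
Hull (CCW) = [(-7, -1), (7, -1), (7, 1), (5, 7), (0, 8)]

Jarvis march: at each step, from the current hull vertex p, select the next vertex q as the point such that every other point lies strictly to the left of (or on) the directed line p → q. (Equivalently: for every other point r, the cross product (q − p) × (r − p) ≥ 0.)
Starting point (lowest x, tie lowest y): (-7, -1). Wrap until returning to start. Resulting hull: (-7, -1), (7, -1), (7, 1), (5, 7), (0, 8).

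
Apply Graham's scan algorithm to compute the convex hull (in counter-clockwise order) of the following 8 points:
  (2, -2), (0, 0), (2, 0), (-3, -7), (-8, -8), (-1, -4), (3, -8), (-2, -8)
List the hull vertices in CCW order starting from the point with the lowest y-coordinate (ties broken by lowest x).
Hull (CCW) = [(-8, -8), (3, -8), (2, 0), (0, 0)]

Graham scan procedure:
  1. Find the pivot p₀ = point with lowest y (tie → lowest x): (-8, -8).
  2. Sort the remaining points by polar angle around p₀.
  3. Walk through sorted points, maintaining a stack; pop the top while the last three entries make a non-left turn (cross product ≤ 0).
  4. Final stack is the convex hull in CCW order: (-8, -8), (3, -8), (2, 0), (0, 0).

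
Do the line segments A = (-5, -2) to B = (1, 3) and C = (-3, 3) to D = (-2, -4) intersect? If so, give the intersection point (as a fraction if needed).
Yes; intersection at (-121/47, 1/47) (t = 19/47 on AB, s = 20/47 on CD)

Parametrize AB as A + t(B − A) = (-5 + 6 t, -2 + 5 t) and CD as C + s(D − C) = (-3 + 1 s, 3 + -7 s). Solve the linear system for (t, s). Determinant = 47 ≠ 0, so a unique intersection of the containing lines exists. Solution: t = 19/47, s = 20/47 — both in [0, 1], so the segments cross. Intersection point: (-121/47, 1/47).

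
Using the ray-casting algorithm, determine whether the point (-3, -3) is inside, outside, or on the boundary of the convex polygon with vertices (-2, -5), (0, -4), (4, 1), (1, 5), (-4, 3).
The point (-3, -3) lies strictly outside the polygon

Cast a horizontal ray to the right from the query point and count how many polygon edges it crosses (each edge strictly once or zero times, handled with the usual half-open convention). 
Parity of crossings → even ⇒ outside.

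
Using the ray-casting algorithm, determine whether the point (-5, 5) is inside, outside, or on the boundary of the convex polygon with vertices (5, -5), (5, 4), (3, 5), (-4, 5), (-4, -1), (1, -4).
The point (-5, 5) lies strictly outside the polygon

Cast a horizontal ray to the right from the query point and count how many polygon edges it crosses (each edge strictly once or zero times, handled with the usual half-open convention). 
Parity of crossings → even ⇒ outside.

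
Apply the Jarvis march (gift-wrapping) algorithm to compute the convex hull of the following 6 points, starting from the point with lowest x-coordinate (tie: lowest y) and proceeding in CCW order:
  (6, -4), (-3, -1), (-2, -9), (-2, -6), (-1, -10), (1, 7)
Hull (CCW) = [(-3, -1), (-2, -9), (-1, -10), (6, -4), (1, 7)]

Jarvis march: at each step, from the current hull vertex p, select the next vertex q as the point such that every other point lies strictly to the left of (or on) the directed line p → q. (Equivalently: for every other point r, the cross product (q − p) × (r − p) ≥ 0.)
Starting point (lowest x, tie lowest y): (-3, -1). Wrap until returning to start. Resulting hull: (-3, -1), (-2, -9), (-1, -10), (6, -4), (1, 7).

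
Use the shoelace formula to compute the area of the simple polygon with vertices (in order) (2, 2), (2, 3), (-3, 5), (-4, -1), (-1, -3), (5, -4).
Area = 46

Shoelace formula: Area = (1/2) |Σ_i (x_i · y_{i+1} − x_{i+1} · y_i)| (indices mod n). Compute each cross term:
  (2)(3) − (2)(2) = 2
  (2)(5) − (-3)(3) = 19
  (-3)(-1) − (-4)(5) = 23
  (-4)(-3) − (-1)(-1) = 11
  (-1)(-4) − (5)(-3) = 19
  (5)(2) − (2)(-4) = 18
Sum = 92, so (signed) Area = 92/2 = 46, |Area| = 46.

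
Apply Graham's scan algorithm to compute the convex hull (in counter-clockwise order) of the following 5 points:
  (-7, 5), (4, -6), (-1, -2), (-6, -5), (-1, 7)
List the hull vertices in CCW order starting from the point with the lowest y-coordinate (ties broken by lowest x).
Hull (CCW) = [(4, -6), (-1, 7), (-7, 5), (-6, -5)]

Graham scan procedure:
  1. Find the pivot p₀ = point with lowest y (tie → lowest x): (4, -6).
  2. Sort the remaining points by polar angle around p₀.
  3. Walk through sorted points, maintaining a stack; pop the top while the last three entries make a non-left turn (cross product ≤ 0).
  4. Final stack is the convex hull in CCW order: (4, -6), (-1, 7), (-7, 5), (-6, -5).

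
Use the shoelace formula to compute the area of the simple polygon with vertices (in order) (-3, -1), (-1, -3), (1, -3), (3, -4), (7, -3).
Area = 11

Shoelace formula: Area = (1/2) |Σ_i (x_i · y_{i+1} − x_{i+1} · y_i)| (indices mod n). Compute each cross term:
  (-3)(-3) − (-1)(-1) = 8
  (-1)(-3) − (1)(-3) = 6
  (1)(-4) − (3)(-3) = 5
  (3)(-3) − (7)(-4) = 19
  (7)(-1) − (-3)(-3) = -16
Sum = 22, so (signed) Area = 22/2 = 11, |Area| = 11.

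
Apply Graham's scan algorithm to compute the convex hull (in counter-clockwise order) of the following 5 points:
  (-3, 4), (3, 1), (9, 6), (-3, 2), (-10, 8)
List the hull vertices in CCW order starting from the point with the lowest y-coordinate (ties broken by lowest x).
Hull (CCW) = [(3, 1), (9, 6), (-10, 8), (-3, 2)]

Graham scan procedure:
  1. Find the pivot p₀ = point with lowest y (tie → lowest x): (3, 1).
  2. Sort the remaining points by polar angle around p₀.
  3. Walk through sorted points, maintaining a stack; pop the top while the last three entries make a non-left turn (cross product ≤ 0).
  4. Final stack is the convex hull in CCW order: (3, 1), (9, 6), (-10, 8), (-3, 2).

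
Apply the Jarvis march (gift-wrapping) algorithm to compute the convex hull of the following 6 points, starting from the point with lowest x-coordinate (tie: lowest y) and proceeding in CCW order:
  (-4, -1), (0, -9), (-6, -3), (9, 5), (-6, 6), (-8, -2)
Hull (CCW) = [(-8, -2), (0, -9), (9, 5), (-6, 6)]

Jarvis march: at each step, from the current hull vertex p, select the next vertex q as the point such that every other point lies strictly to the left of (or on) the directed line p → q. (Equivalently: for every other point r, the cross product (q − p) × (r − p) ≥ 0.)
Starting point (lowest x, tie lowest y): (-8, -2). Wrap until returning to start. Resulting hull: (-8, -2), (0, -9), (9, 5), (-6, 6).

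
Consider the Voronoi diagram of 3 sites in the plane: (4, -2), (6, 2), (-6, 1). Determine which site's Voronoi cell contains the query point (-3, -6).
Nearest site = (-6, 1)

The Voronoi cell of site s contains exactly those query points closer to s than to any other site. Compute squared distances from q = (-3, -6) to each site:
  (-6 − -3)² + (1 − -6)² = 58
  (4 − -3)² + (-2 − -6)² = 65
  (6 − -3)² + (2 − -6)² = 145
Minimum is attained by (-6, 1), so q lies in its Voronoi cell.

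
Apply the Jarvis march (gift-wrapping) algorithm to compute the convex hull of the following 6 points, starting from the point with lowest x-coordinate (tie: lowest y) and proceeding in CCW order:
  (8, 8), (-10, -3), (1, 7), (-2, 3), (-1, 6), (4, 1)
Hull (CCW) = [(-10, -3), (4, 1), (8, 8), (1, 7), (-1, 6)]

Jarvis march: at each step, from the current hull vertex p, select the next vertex q as the point such that every other point lies strictly to the left of (or on) the directed line p → q. (Equivalently: for every other point r, the cross product (q − p) × (r − p) ≥ 0.)
Starting point (lowest x, tie lowest y): (-10, -3). Wrap until returning to start. Resulting hull: (-10, -3), (4, 1), (8, 8), (1, 7), (-1, 6).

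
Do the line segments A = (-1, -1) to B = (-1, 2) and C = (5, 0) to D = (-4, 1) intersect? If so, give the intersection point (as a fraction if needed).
Yes; intersection at (-1, 2/3) (t = 5/9 on AB, s = 2/3 on CD)

Parametrize AB as A + t(B − A) = (-1 + 0 t, -1 + 3 t) and CD as C + s(D − C) = (5 + -9 s, 0 + 1 s). Solve the linear system for (t, s). Determinant = -27 ≠ 0, so a unique intersection of the containing lines exists. Solution: t = 5/9, s = 2/3 — both in [0, 1], so the segments cross. Intersection point: (-1, 2/3).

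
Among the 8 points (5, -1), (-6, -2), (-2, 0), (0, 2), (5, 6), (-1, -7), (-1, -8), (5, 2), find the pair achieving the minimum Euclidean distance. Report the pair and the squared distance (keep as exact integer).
Pair = ((-1, -7), (-1, -8)); squared distance = 1

Compute all C(8, 2) = 28 pairwise squared distances (x_i − x_j)² + (y_i − y_j)². The minimum is 1, attained by the pair ((-1, -7), (-1, -8)).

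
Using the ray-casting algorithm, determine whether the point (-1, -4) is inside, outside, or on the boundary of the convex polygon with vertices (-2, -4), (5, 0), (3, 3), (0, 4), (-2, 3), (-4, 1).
The point (-1, -4) lies strictly outside the polygon

Cast a horizontal ray to the right from the query point and count how many polygon edges it crosses (each edge strictly once or zero times, handled with the usual half-open convention). 
Parity of crossings → even ⇒ outside.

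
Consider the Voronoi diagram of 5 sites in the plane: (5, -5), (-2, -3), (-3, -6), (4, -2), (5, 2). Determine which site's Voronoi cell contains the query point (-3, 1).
Nearest site = (-2, -3)

The Voronoi cell of site s contains exactly those query points closer to s than to any other site. Compute squared distances from q = (-3, 1) to each site:
  (-2 − -3)² + (-3 − 1)² = 17
  (-3 − -3)² + (-6 − 1)² = 49
  (4 − -3)² + (-2 − 1)² = 58
  (5 − -3)² + (2 − 1)² = 65
  (5 − -3)² + (-5 − 1)² = 100
Minimum is attained by (-2, -3), so q lies in its Voronoi cell.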